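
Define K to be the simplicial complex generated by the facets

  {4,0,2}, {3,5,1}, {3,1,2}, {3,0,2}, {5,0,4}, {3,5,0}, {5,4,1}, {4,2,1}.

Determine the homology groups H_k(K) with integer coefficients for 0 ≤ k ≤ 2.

H_0 ≅ Z,  H_1 = 0,  H_2 ≅ Z.

We work with the vertex ordering 0 < 1 < 2 < 3 < 4 < 5. The simplices of K, each written with vertices in increasing order, are:

  0-simplices (6): [0], [1], [2], [3], [4], [5]
  1-simplices (12): [0,2], [0,3], [0,4], [0,5], [1,2], [1,3], [1,4], [1,5], [2,3], [2,4], [3,5], [4,5]
  2-simplices (8): [0,2,3], [0,2,4], [0,3,5], [0,4,5], [1,2,3], [1,2,4], [1,3,5], [1,4,5]

so the chain groups are C_0 ≅ Z^6, C_1 ≅ Z^12, C_2 ≅ Z^8.

∂_1: C_1 → C_0 sends each edge [p,q] (with p < q) to q − p. For instance
  ∂[3,5] = [5] − [3].
The 6×12 boundary matrix has rank 5 and Smith normal form diag(1,1,1,1,1).

Boundary ∂_2: C_2 → C_1 sends each 2-simplex [p,q,r] to [q,r] − [p,r] + [p,q]. For instance
  ∂[1,4,5] = [4,5] − [1,5] + [1,4],
  ∂[1,2,4] = [2,4] − [1,4] + [1,2].
As a 12×8 matrix over Z this has rank 7, with invariant factors (1,1,1,1,1,1,1).

From H_k ≅ ker(∂_k) / im(∂_{k+1}) we obtain:

  H_0: rank C_0 − rank ∂_1 = 6 − 5 = 1, and the invariant factors of ∂_1 are all 1, so H_0 ≅ Z.
  H_1: rank ker ∂_1 − rank ∂_2 = (12 − 5) − 7 = 0, and the invariant factors of ∂_2 are all 1, so H_1 ≅ 0.
  H_2: rank ker ∂_2 − rank ∂_3 = (8 − 7) − 0 = 1, and there is no ∂_3, so H_2 ≅ Z.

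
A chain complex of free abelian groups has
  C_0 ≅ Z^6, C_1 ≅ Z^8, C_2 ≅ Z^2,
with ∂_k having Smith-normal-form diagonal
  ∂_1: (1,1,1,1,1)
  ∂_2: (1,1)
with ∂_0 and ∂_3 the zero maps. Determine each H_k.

H_0 = Z,  H_1 = Z,  H_2 = 0.

H_0: b_0 = 6 − 0 − 5 = 1; torsion from ∂_1 factors > 1: none. So H_0 = Z.
H_1: b_1 = 8 − 5 − 2 = 1; torsion from ∂_2 factors > 1: none. So H_1 = Z.
H_2: b_2 = 2 − 2 − 0 = 0; torsion from ∂_3 factors > 1: none. So H_2 = 0.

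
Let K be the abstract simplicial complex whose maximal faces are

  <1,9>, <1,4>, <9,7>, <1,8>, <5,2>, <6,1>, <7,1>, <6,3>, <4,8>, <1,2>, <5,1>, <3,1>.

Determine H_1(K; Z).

Take the total order 1 < 2 < 3 < 4 < 5 < 6 < 7 < 8 < 9 on the vertex set. Then K (dimension 1) consists of the simplices:

  0-simplices (9): [1], [2], [3], [4], [5], [6], [7], [8], [9]
  1-simplices (12): [1,2], [1,3], [1,4], [1,5], [1,6], [1,7], [1,8], [1,9], [2,5], [3,6], [4,8], [7,9]

so the chain groups are C_0 ≅ Z^9, C_1 ≅ Z^12.

Boundary ∂_1: C_1 → C_0 is given by ∂[p,q] = [q] − [p].
This gives a 9×12 integer matrix of rank 8; reducing to Smith normal form yields diagonal entries (1,1,1,1,1,1,1,1).

Now H_k = ker ∂_k / im ∂_{k+1}, so:

  H_1: rank ker ∂_1 − rank ∂_2 = (12 − 8) − 0 = 4, and there is no ∂_2, so H_1 ≅ Z^4.

H_1 = Z^4.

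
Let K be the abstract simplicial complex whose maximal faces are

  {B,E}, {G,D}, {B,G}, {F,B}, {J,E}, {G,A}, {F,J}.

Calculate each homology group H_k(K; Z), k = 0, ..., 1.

Fix the vertex order A < B < D < E < F < G < J and write every simplex with vertices in increasing order. Then dim K = 1 and the simplices of K are:

  0-simplices (7): A, B, D, E, F, G, J
  1-simplices (7): AG, BE, BF, BG, DG, EJ, FJ

so the chain groups are C_0 ≅ Z^7, C_1 ≅ Z^7.

Boundary ∂_1: C_1 → C_0 sends each edge [p,q] (with p < q) to q − p.
As a 7×7 matrix over Z this has rank 6, with invariant factors (1,1,1,1,1,1).

From H_k ≅ ker(∂_k) / im(∂_{k+1}) we obtain:

  H_0: rank C_0 − rank ∂_1 = 7 − 6 = 1, and the invariant factors of ∂_1 are all 1, so H_0 ≅ Z.
  H_1: rank ker ∂_1 − rank ∂_2 = (7 − 6) − 0 = 1, and there is no ∂_2, so H_1 ≅ Z.

H_0 ≅ Z,  H_1 ≅ Z.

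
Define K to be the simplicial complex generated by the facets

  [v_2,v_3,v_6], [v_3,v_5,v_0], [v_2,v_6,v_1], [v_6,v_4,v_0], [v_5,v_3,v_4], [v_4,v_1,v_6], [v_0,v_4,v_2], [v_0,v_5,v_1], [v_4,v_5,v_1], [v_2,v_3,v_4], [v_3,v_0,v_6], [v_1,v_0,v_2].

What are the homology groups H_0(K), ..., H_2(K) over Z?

H_0 = Z,  H_1 = Z/2Z,  H_2 = 0.

K has 7 vertices, 18 edges, 12 triangles.
rank ∂_0 = 0, rank ∂_1 = 6 ⇒ b_0 = 7 − 0 − 6 = 1; all invariant factors of ∂_1 are 1 so no torsion. So H_0 ≅ Z.
rank ∂_1 = 6, rank ∂_2 = 12 ⇒ b_1 = 18 − 6 − 12 = 0; ∂_2 has invariant factor(s) [2] giving torsion. So H_1 ≅ Z/2Z.
rank ∂_2 = 12, rank ∂_3 = 0 ⇒ b_2 = 12 − 12 − 0 = 0. So H_2 ≅ 0.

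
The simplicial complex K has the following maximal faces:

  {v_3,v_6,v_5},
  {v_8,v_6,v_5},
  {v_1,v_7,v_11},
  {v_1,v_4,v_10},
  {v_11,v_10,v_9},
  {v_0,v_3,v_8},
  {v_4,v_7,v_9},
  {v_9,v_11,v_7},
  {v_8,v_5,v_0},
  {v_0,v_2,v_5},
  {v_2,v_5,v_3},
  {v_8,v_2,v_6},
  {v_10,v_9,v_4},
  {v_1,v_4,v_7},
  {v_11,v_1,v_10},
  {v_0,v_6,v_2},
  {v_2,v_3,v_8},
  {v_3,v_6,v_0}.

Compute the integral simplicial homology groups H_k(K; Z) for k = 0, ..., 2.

Order the vertices as v_0 < v_1 < v_2 < v_3 < v_4 < v_5 < v_6 < v_7 < v_8 < v_9 < v_10 < v_11. Listing each simplex with vertices in this order, K has dimension 2 with simplices:

  0-simplices (12): [v_0], [v_1], [v_2], [v_3], [v_4], [v_5], [v_6], [v_7], [v_8], [v_9], [v_10], [v_11]
  1-simplices (27): (27 of them)
  2-simplices (18): (18 of them)

giving chain groups C_0 ≅ Z^12, C_1 ≅ Z^27, C_2 ≅ Z^18.

∂_1: C_1 → C_0 maps an edge to its endpoints' difference, ∂[p,q] = q − p. For instance
  ∂[v_0,v_6] = [v_6] − [v_0].
The resulting 12×27 matrix has rank 10, and its Smith normal form has invariant factors (1,1,1,1,1,1,1,1,1,1).

∂_2: C_2 → C_1 sends each 2-simplex [p,q,r] to [q,r] − [p,r] + [p,q]. For instance
  ∂[v_1,v_4,v_10] = [v_4,v_10] − [v_1,v_10] + [v_1,v_4],
  ∂[v_0,v_3,v_8] = [v_3,v_8] − [v_0,v_8] + [v_0,v_3].
As a 27×18 matrix over Z this has rank 17, with invariant factors (1,1,1,1,1,1,1,1,1,1,1,1,1,1,1,1,2).

Computing H_k = (kernel of ∂_k) / (image of ∂_{k+1}):

  H_0: rank C_0 − rank ∂_1 = 12 − 10 = 2, and the invariant factors of ∂_1 are all 1, so H_0 = Z^2.
  H_1: rank ker ∂_1 − rank ∂_2 = (27 − 10) − 17 = 0, and ∂_2 has invariant factor 2 > 1, so H_1 = Z/2.
  H_2: rank ker ∂_2 − rank ∂_3 = (18 − 17) − 0 = 1, and there is no ∂_3, so H_2 = Z.

As a check, the Euler characteristic is 12 − 27 + 18 = 3, which agrees with 2 − 0 + 1 = 3.

H_0 ≅ Z^2,  H_1 ≅ Z/2,  H_2 ≅ Z.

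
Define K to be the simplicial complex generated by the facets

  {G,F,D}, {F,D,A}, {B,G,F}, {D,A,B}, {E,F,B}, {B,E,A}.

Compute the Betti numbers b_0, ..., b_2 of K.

Order the vertices as A < B < D < E < F < G. Listing each simplex with vertices in this order, K has dimension 2 with simplices:

  0-simplices (6): A, B, D, E, F, G
  1-simplices (12): AB, AD, AE, AF, BD, BE, BF, BG, DF, DG, EF, FG
  2-simplices (6): ABD, ABE, ADF, BEF, BFG, DFG

so the chain groups are C_0 ≅ Z^6, C_1 ≅ Z^12, C_2 ≅ Z^6.

The boundary map ∂_1: C_1 → C_0 maps an edge to its endpoints' difference, ∂[p,q] = q − p. For instance
  ∂DG = G − D.
The 6×12 boundary matrix has rank 5 and Smith normal form diag(1,1,1,1,1).

The boundary map ∂_2: C_2 → C_1 acts by ∂[p,q,r] = [q,r] − [p,r] + [p,q]. For instance
  ∂ABE = BE − AE + AB,
  ∂ABD = BD − AD + AB.
The resulting 12×6 matrix has rank 6, and its Smith normal form has invariant factors (1,1,1,1,1,1).

Computing H_k = (kernel of ∂_k) / (image of ∂_{k+1}):

  H_0: rank C_0 − rank ∂_1 = 6 − 5 = 1, and the invariant factors of ∂_1 are all 1, so H_0 ≅ Z.
  H_1: rank ker ∂_1 − rank ∂_2 = (12 − 5) − 6 = 1, and the invariant factors of ∂_2 are all 1, so H_1 ≅ Z.
  H_2: rank ker ∂_2 − rank ∂_3 = (6 − 6) − 0 = 0, and there is no ∂_3, so H_2 ≅ 0.

(K is a triangulation of the cylinder S^1 x I.)

Hence the Betti numbers are b_0 = 1, b_1 = 1, b_2 = 0.

b_0 = 1, b_1 = 1, b_2 = 0.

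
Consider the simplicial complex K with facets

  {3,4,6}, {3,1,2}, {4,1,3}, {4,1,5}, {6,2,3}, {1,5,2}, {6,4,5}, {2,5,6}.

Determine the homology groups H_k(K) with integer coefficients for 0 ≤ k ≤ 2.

Order the vertices as 1 < 2 < 3 < 4 < 5 < 6. Listing each simplex with vertices in this order, K has dimension 2 with simplices:

  0-simplices (6): [1], [2], [3], [4], [5], [6]
  1-simplices (12): [1,2], [1,3], [1,4], [1,5], [2,3], [2,5], [2,6], [3,4], [3,6], [4,5], [4,6], [5,6]
  2-simplices (8): [1,2,3], [1,2,5], [1,3,4], [1,4,5], [2,3,6], [2,5,6], [3,4,6], [4,5,6]

so the chain groups are C_0 ≅ Z^6, C_1 ≅ Z^12, C_2 ≅ Z^8.

The boundary map ∂_1: C_1 → C_0 is given by ∂[p,q] = [q] − [p].
This gives a 6×12 integer matrix of rank 5; reducing to Smith normal form yields diagonal entries (1,1,1,1,1).

The boundary map ∂_2: C_2 → C_1 sends each 2-simplex [p,q,r] to [q,r] − [p,r] + [p,q]. For instance
  ∂[3,4,6] = [4,6] − [3,6] + [3,4],
  ∂[4,5,6] = [5,6] − [4,6] + [4,5].
This gives a 12×8 integer matrix of rank 7; reducing to Smith normal form yields diagonal entries (1,1,1,1,1,1,1).

From H_k ≅ ker(∂_k) / im(∂_{k+1}) we obtain:

  H_0: rank C_0 − rank ∂_1 = 6 − 5 = 1, and the invariant factors of ∂_1 are all 1, so H_0 = Z.
  H_1: rank ker ∂_1 − rank ∂_2 = (12 − 5) − 7 = 0, and the invariant factors of ∂_2 are all 1, so H_1 = 0.
  H_2: rank ker ∂_2 − rank ∂_3 = (8 − 7) − 0 = 1, and there is no ∂_3, so H_2 = Z.

As a check, the Euler characteristic is 6 − 12 + 8 = 2, which agrees with 1 − 0 + 1 = 2.
(K is a triangulation of the 2-sphere S^2.)

H_0 ≅ Z,  H_1 = 0,  H_2 ≅ Z.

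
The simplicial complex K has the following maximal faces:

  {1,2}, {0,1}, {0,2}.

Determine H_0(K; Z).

H_0 = Z.

We work with the vertex ordering 0 < 1 < 2. The simplices of K, each written with vertices in increasing order, are:

  0-simplices (3): [0], [1], [2]
  1-simplices (3): [0,1], [0,2], [1,2]

so the chain groups are C_0 ≅ Z^3, C_1 ≅ Z^3.

The boundary map ∂_1: C_1 → C_0 maps an edge to its endpoints' difference, ∂[p,q] = q − p. For instance
  ∂[0,2] = [2] − [0].
As a 3×3 matrix over Z this has rank 2, with invariant factors (1,1).

Reading off H_k = ker ∂_k / im ∂_{k+1}:

  H_0: rank C_0 − rank ∂_1 = 3 − 2 = 1, and the invariant factors of ∂_1 are all 1, so H_0 ≅ Z.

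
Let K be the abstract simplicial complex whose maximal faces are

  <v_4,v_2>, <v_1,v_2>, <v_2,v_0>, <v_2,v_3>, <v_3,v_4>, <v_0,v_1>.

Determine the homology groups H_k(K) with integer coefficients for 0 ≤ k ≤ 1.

H_0 ≅ Z,  H_1 ≅ Z^2.

Fix the vertex order v_0 < v_1 < v_2 < v_3 < v_4 and write every simplex with vertices in increasing order. Then dim K = 1 and the simplices of K are:

  0-simplices (5): [v_0], [v_1], [v_2], [v_3], [v_4]
  1-simplices (6): [v_0,v_1], [v_0,v_2], [v_1,v_2], [v_2,v_3], [v_2,v_4], [v_3,v_4]

giving chain groups C_0 ≅ Z^5, C_1 ≅ Z^6.

The boundary map ∂_1: C_1 → C_0 sends each edge [p,q] (with p < q) to q − p. For instance
  ∂[v_2,v_4] = [v_4] − [v_2].
The 5×6 boundary matrix has rank 4 and Smith normal form diag(1,1,1,1).

From H_k ≅ ker(∂_k) / im(∂_{k+1}) we obtain:

  H_0: rank C_0 − rank ∂_1 = 5 − 4 = 1, and the invariant factors of ∂_1 are all 1, so H_0 = Z.
  H_1: rank ker ∂_1 − rank ∂_2 = (6 − 4) − 0 = 2, and there is no ∂_2, so H_1 = Z^2.

As a check, the Euler characteristic is 5 − 6 = -1, which agrees with 1 − 2 = -1.
(K is a triangulation of a wedge of 2 circles.)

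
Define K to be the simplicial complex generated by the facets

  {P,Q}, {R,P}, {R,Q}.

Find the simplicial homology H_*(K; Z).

Take the total order P < Q < R on the vertex set. Then K (dimension 1) consists of the simplices:

  0-simplices (3): P, Q, R
  1-simplices (3): PQ, PR, QR

giving chain groups C_0 ≅ Z^3, C_1 ≅ Z^3.

∂_1: C_1 → C_0 sends each edge [p,q] (with p < q) to q − p.
As a 3×3 matrix over Z this has rank 2, with invariant factors (1,1).

Now H_k = ker ∂_k / im ∂_{k+1}, so:

  H_0: rank C_0 − rank ∂_1 = 3 − 2 = 1, and the invariant factors of ∂_1 are all 1, so H_0 ≅ Z.
  H_1: rank ker ∂_1 − rank ∂_2 = (3 − 2) − 0 = 1, and there is no ∂_2, so H_1 ≅ Z.

(K is a triangulation of the circle S^1.)

H_0 = Z,  H_1 = Z.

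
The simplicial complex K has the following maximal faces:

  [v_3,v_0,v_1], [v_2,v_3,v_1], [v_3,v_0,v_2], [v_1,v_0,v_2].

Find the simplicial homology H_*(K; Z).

H_0 = Z,  H_1 = 0,  H_2 = Z.

K has 4 vertices, 6 edges, 4 triangles.
rank ∂_0 = 0, rank ∂_1 = 3 ⇒ b_0 = 4 − 0 − 3 = 1; all invariant factors of ∂_1 are 1 so no torsion. So H_0 = Z.
rank ∂_1 = 3, rank ∂_2 = 3 ⇒ b_1 = 6 − 3 − 3 = 0; all invariant factors of ∂_2 are 1 so no torsion. So H_1 = 0.
rank ∂_2 = 3, rank ∂_3 = 0 ⇒ b_2 = 4 − 3 − 0 = 1. So H_2 = Z.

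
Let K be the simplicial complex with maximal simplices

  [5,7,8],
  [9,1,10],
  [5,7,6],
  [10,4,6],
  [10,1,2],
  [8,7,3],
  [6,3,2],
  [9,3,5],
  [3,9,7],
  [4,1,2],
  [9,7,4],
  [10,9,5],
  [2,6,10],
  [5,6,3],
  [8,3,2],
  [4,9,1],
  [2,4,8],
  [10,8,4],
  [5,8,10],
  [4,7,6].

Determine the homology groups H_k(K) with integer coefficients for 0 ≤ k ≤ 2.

H_0 ≅ Z,  H_1 ≅ Z × Z/2,  H_2 = 0.

We work with the vertex ordering 1 < 2 < 3 < 4 < 5 < 6 < 7 < 8 < 9 < 10. The simplices of K, each written with vertices in increasing order, are:

  0-simplices (10): [1], [2], [3], [4], [5], [6], [7], [8], [9], [10]
  1-simplices (30): (30 of them)
  2-simplices (20): (20 of them)

giving chain groups C_0 ≅ Z^10, C_1 ≅ Z^30, C_2 ≅ Z^20.

The boundary map ∂_1: C_1 → C_0 is given by ∂[p,q] = [q] − [p].
The resulting 10×30 matrix has rank 9, and its Smith normal form has invariant factors (1,1,1,1,1,1,1,1,1).

Boundary ∂_2: C_2 → C_1 acts by ∂[p,q,r] = [q,r] − [p,r] + [p,q]. For instance
  ∂[2,3,6] = [3,6] − [2,6] + [2,3],
  ∂[1,4,9] = [4,9] − [1,9] + [1,4].
The 30×20 boundary matrix has rank 20 and Smith normal form diag(1,1,1,1,1,1,1,1,1,1,1,1,1,1,1,1,1,1,1,2).

Computing H_k = (kernel of ∂_k) / (image of ∂_{k+1}):

  H_0: rank C_0 − rank ∂_1 = 10 − 9 = 1, and the invariant factors of ∂_1 are all 1, so H_0 ≅ Z.
  H_1: rank ker ∂_1 − rank ∂_2 = (30 − 9) − 20 = 1, and ∂_2 has invariant factor 2 > 1, so H_1 ≅ Z × Z/2.
  H_2: rank ker ∂_2 − rank ∂_3 = (20 − 20) − 0 = 0, and there is no ∂_3, so H_2 ≅ 0.

As a check, the Euler characteristic is 10 − 30 + 20 = 0, which agrees with 1 − 1 + 0 = 0.
(K is a triangulation of the Klein bottle.)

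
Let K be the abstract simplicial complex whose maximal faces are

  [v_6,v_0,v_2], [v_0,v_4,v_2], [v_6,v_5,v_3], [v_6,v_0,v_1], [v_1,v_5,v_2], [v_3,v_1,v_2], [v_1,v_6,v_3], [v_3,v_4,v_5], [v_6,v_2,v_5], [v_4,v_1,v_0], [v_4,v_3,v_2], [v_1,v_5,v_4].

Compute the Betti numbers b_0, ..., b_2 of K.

b_0 = 1, b_1 = 0, b_2 = 0.

Fix the vertex order v_0 < v_1 < v_2 < v_3 < v_4 < v_5 < v_6 and write every simplex with vertices in increasing order. Then dim K = 2 and the simplices of K are:

  0-simplices (7): [v_0], [v_1], [v_2], [v_3], [v_4], [v_5], [v_6]
  1-simplices (18): (18 of them)
  2-simplices (12): (12 of them)

so the chain groups are C_0 ≅ Z^7, C_1 ≅ Z^18, C_2 ≅ Z^12.

The boundary map ∂_1: C_1 → C_0 is given by ∂[p,q] = [q] − [p]. For instance
  ∂[v_1,v_4] = [v_4] − [v_1].
The resulting 7×18 matrix has rank 6, and its Smith normal form has invariant factors (1,1,1,1,1,1).

The boundary map ∂_2: C_2 → C_1 acts by ∂[p,q,r] = [q,r] − [p,r] + [p,q]. For instance
  ∂[v_0,v_2,v_4] = [v_2,v_4] − [v_0,v_4] + [v_0,v_2],
  ∂[v_0,v_1,v_6] = [v_1,v_6] − [v_0,v_6] + [v_0,v_1].
This gives a 18×12 integer matrix of rank 12; reducing to Smith normal form yields diagonal entries (1,1,1,1,1,1,1,1,1,1,1,2).

From H_k ≅ ker(∂_k) / im(∂_{k+1}) we obtain:

  H_0: rank C_0 − rank ∂_1 = 7 − 6 = 1, and the invariant factors of ∂_1 are all 1, so H_0 ≅ Z.
  H_1: rank ker ∂_1 − rank ∂_2 = (18 − 6) − 12 = 0, and ∂_2 has invariant factor 2 > 1, so H_1 ≅ Z/2.
  H_2: rank ker ∂_2 − rank ∂_3 = (12 − 12) − 0 = 0, and there is no ∂_3, so H_2 ≅ 0.

Hence the Betti numbers are b_0 = 1, b_1 = 0, b_2 = 0.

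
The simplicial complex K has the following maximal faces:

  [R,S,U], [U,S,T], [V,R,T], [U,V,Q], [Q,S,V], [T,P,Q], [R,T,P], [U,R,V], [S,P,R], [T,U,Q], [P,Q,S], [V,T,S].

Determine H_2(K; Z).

H_2 = 0.

Take the total order P < Q < R < S < T < U < V on the vertex set. Then K (dimension 2) consists of the simplices:

  0-simplices (7): P, Q, R, S, T, U, V
  1-simplices (18): PQ, PR, PS, PT, QS, QT, QU, QV, RS, RT, RU, RV, ST, SU, SV, TU, TV, UV
  2-simplices (12): PQS, PQT, PRS, PRT, QSV, QTU, QUV, RSU, RTV, RUV, STU, STV

Hence C_0 ≅ Z^7, C_1 ≅ Z^18, C_2 ≅ Z^12.

The boundary map ∂_1: C_1 → C_0 is given by ∂[p,q] = [q] − [p]. For instance
  ∂QU = U − Q.
This gives a 7×18 integer matrix of rank 6; reducing to Smith normal form yields diagonal entries (1,1,1,1,1,1).

∂_2: C_2 → C_1 acts by ∂[p,q,r] = [q,r] − [p,r] + [p,q]. For instance
  ∂PRS = RS − PS + PR,
  ∂RUV = UV − RV + RU.
As a 18×12 matrix over Z this has rank 12, with invariant factors (1,1,1,1,1,1,1,1,1,1,1,2).

Computing H_k = (kernel of ∂_k) / (image of ∂_{k+1}):

  H_2: rank ker ∂_2 − rank ∂_3 = (12 − 12) − 0 = 0, and there is no ∂_3, so H_2 ≅ 0.

(K is a triangulation of the real projective plane RP^2.)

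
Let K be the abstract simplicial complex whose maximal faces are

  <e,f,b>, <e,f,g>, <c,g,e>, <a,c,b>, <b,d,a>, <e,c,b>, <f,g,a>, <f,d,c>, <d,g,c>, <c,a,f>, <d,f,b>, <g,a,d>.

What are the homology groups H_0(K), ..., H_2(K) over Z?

K has 7 vertices, 18 edges, 12 triangles.
rank ∂_0 = 0, rank ∂_1 = 6 ⇒ b_0 = 7 − 0 − 6 = 1; all invariant factors of ∂_1 are 1 so no torsion. So H_0 = Z.
rank ∂_1 = 6, rank ∂_2 = 12 ⇒ b_1 = 18 − 6 − 12 = 0; ∂_2 has invariant factor(s) [2] giving torsion. So H_1 = Z/2.
rank ∂_2 = 12, rank ∂_3 = 0 ⇒ b_2 = 12 − 12 − 0 = 0. So H_2 = 0.

H_0 ≅ Z,  H_1 ≅ Z/2,  H_2 = 0.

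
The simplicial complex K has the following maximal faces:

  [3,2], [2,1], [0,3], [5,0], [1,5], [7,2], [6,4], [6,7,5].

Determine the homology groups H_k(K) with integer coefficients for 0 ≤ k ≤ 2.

Fix the vertex order 0 < 1 < 2 < 3 < 4 < 5 < 6 < 7 and write every simplex with vertices in increasing order. Then dim K = 2 and the simplices of K are:

  0-simplices (8): [0], [1], [2], [3], [4], [5], [6], [7]
  1-simplices (10): [0,3], [0,5], [1,2], [1,5], [2,3], [2,7], [4,6], [5,6], [5,7], [6,7]
  2-simplices (1): [5,6,7]

giving chain groups C_0 ≅ Z^8, C_1 ≅ Z^10, C_2 ≅ Z^1.

The boundary map ∂_1: C_1 → C_0 sends each edge [p,q] (with p < q) to q − p. For instance
  ∂[2,3] = [3] − [2].
This gives a 8×10 integer matrix of rank 7; reducing to Smith normal form yields diagonal entries (1,1,1,1,1,1,1).

∂_2: C_2 → C_1 sends each 2-simplex [p,q,r] to [q,r] − [p,r] + [p,q]. For instance
  ∂[5,6,7] = [6,7] − [5,7] + [5,6].
As a 10×1 matrix over Z this has rank 1, with invariant factors (1).

Reading off H_k = ker ∂_k / im ∂_{k+1}:

  H_0: rank C_0 − rank ∂_1 = 8 − 7 = 1, and the invariant factors of ∂_1 are all 1, so H_0 = Z.
  H_1: rank ker ∂_1 − rank ∂_2 = (10 − 7) − 1 = 2, and the invariant factors of ∂_2 are all 1, so H_1 = Z^2.
  H_2: rank ker ∂_2 − rank ∂_3 = (1 − 1) − 0 = 0, and there is no ∂_3, so H_2 = 0.

As a check, the Euler characteristic is 8 − 10 + 1 = -1, which agrees with 1 − 2 + 0 = -1.

H_0 ≅ Z,  H_1 ≅ Z^2,  H_2 = 0.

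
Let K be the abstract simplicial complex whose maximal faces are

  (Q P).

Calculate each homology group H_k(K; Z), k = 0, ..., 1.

K has 2 vertices, 1 edge.
rank ∂_0 = 0, rank ∂_1 = 1 ⇒ b_0 = 2 − 0 − 1 = 1; all invariant factors of ∂_1 are 1 so no torsion. So H_0 = Z.
rank ∂_1 = 1, rank ∂_2 = 0 ⇒ b_1 = 1 − 1 − 0 = 0. So H_1 = 0.

H_0 = Z,  H_1 = 0.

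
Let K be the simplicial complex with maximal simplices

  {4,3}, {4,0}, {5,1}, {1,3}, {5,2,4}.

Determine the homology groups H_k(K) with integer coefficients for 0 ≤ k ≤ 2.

H_0 = Z,  H_1 = Z,  H_2 = 0.

Fix the vertex order 0 < 1 < 2 < 3 < 4 < 5 and write every simplex with vertices in increasing order. Then dim K = 2 and the simplices of K are:

  0-simplices (6): [0], [1], [2], [3], [4], [5]
  1-simplices (7): [0,4], [1,3], [1,5], [2,4], [2,5], [3,4], [4,5]
  2-simplices (1): [2,4,5]

giving chain groups C_0 ≅ Z^6, C_1 ≅ Z^7, C_2 ≅ Z^1.

Boundary ∂_1: C_1 → C_0 is given by ∂[p,q] = [q] − [p]. For instance
  ∂[4,5] = [5] − [4].
As a 6×7 matrix over Z this has rank 5, with invariant factors (1,1,1,1,1).

The boundary map ∂_2: C_2 → C_1 acts by ∂[p,q,r] = [q,r] − [p,r] + [p,q]. For instance
  ∂[2,4,5] = [4,5] − [2,5] + [2,4].
As a 7×1 matrix over Z this has rank 1, with invariant factors (1).

Now H_k = ker ∂_k / im ∂_{k+1}, so:

  H_0: rank C_0 − rank ∂_1 = 6 − 5 = 1, and the invariant factors of ∂_1 are all 1, so H_0 ≅ Z.
  H_1: rank ker ∂_1 − rank ∂_2 = (7 − 5) − 1 = 1, and the invariant factors of ∂_2 are all 1, so H_1 ≅ Z.
  H_2: rank ker ∂_2 − rank ∂_3 = (1 − 1) − 0 = 0, and there is no ∂_3, so H_2 ≅ 0.

As a check, the Euler characteristic is 6 − 7 + 1 = 0, which agrees with 1 − 1 + 0 = 0.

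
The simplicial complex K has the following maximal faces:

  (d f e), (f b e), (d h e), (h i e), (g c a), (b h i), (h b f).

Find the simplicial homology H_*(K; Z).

H_0 ≅ Z^2,  H_1 ≅ Z,  H_2 = 0.

Order the vertices as a < b < c < d < e < f < g < h < i. Listing each simplex with vertices in this order, K has dimension 2 with simplices:

  0-simplices (9): a, b, c, d, e, f, g, h, i
  1-simplices (15): ac, ag, be, bf, bh, bi, cg, de, df, dh, ef, eh, ei, fh, hi
  2-simplices (7): acg, bef, bfh, bhi, def, deh, ehi

giving chain groups C_0 ≅ Z^9, C_1 ≅ Z^15, C_2 ≅ Z^7.

Boundary ∂_1: C_1 → C_0 is given by ∂[p,q] = [q] − [p].
As a 9×15 matrix over Z this has rank 7, with invariant factors (1,1,1,1,1,1,1).

Boundary ∂_2: C_2 → C_1 maps a triangle to the signed sum of its edges. For instance
  ∂deh = eh − dh + de,
  ∂def = ef − df + de.
The resulting 15×7 matrix has rank 7, and its Smith normal form has invariant factors (1,1,1,1,1,1,1).

Computing H_k = (kernel of ∂_k) / (image of ∂_{k+1}):

  H_0: rank C_0 − rank ∂_1 = 9 − 7 = 2, and the invariant factors of ∂_1 are all 1, so H_0 ≅ Z^2.
  H_1: rank ker ∂_1 − rank ∂_2 = (15 − 7) − 7 = 1, and the invariant factors of ∂_2 are all 1, so H_1 ≅ Z.
  H_2: rank ker ∂_2 − rank ∂_3 = (7 − 7) − 0 = 0, and there is no ∂_3, so H_2 ≅ 0.

As a check, the Euler characteristic is 9 − 15 + 7 = 1, which agrees with 2 − 1 + 0 = 1.
(K is a triangulation of the disjoint union of the 2-simplex and the cylinder S^1 x I.)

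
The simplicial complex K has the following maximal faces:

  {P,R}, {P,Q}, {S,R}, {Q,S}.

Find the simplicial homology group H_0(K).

K has 4 vertices, 4 edges.
rank ∂_0 = 0, rank ∂_1 = 3 ⇒ b_0 = 4 − 0 − 3 = 1; all invariant factors of ∂_1 are 1 so no torsion. So H_0 = Z.

H_0 ≅ Z.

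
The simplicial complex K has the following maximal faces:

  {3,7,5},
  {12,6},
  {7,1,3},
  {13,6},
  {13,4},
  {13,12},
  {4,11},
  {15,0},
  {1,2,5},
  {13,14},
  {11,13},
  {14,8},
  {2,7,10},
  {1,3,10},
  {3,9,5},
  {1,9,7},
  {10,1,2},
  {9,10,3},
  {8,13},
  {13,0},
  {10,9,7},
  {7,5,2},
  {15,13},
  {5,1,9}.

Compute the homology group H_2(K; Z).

H_2 ≅ 0.

Order the vertices as 0 < 1 < 2 < 3 < 4 < 5 < 6 < 7 < 8 < 9 < 10 < 11 < 12 < 13 < 14 < 15. Listing each simplex with vertices in this order, K has dimension 2 with simplices:

  0-simplices (16): [0], [1], [2], [3], [4], [5], [6], [7], [8], [9], [10], [11], [12], [13], [14], [15]
  1-simplices (30): (30 of them)
  2-simplices (12): [1,2,5], [1,2,10], [1,3,7], [1,3,10], [1,5,9], [1,7,9], [2,5,7], [2,7,10], [3,5,7], [3,5,9], [3,9,10], [7,9,10]

giving chain groups C_0 ≅ Z^16, C_1 ≅ Z^30, C_2 ≅ Z^12.

The boundary map ∂_1: C_1 → C_0 sends each edge [p,q] (with p < q) to q − p. For instance
  ∂[5,7] = [7] − [5].
As a 16×30 matrix over Z this has rank 14, with invariant factors (1,1,1,1,1,1,1,1,1,1,1,1,1,1).

The boundary map ∂_2: C_2 → C_1 sends each 2-simplex [p,q,r] to [q,r] − [p,r] + [p,q]. For instance
  ∂[7,9,10] = [9,10] − [7,10] + [7,9],
  ∂[3,9,10] = [9,10] − [3,10] + [3,9].
As a 30×12 matrix over Z this has rank 12, with invariant factors (1,1,1,1,1,1,1,1,1,1,1,2).

From H_k ≅ ker(∂_k) / im(∂_{k+1}) we obtain:

  H_2: rank ker ∂_2 − rank ∂_3 = (12 − 12) − 0 = 0, and there is no ∂_3, so H_2 = 0.

(K is a triangulation of the disjoint union of a wedge of 4 circles and the real projective plane RP^2.)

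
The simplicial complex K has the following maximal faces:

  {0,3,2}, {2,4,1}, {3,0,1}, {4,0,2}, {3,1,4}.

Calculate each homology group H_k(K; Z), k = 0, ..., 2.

H_0 ≅ Z,  H_1 ≅ Z,  H_2 = 0.

Order the vertices as 0 < 1 < 2 < 3 < 4. Listing each simplex with vertices in this order, K has dimension 2 with simplices:

  0-simplices (5): [0], [1], [2], [3], [4]
  1-simplices (10): [0,1], [0,2], [0,3], [0,4], [1,2], [1,3], [1,4], [2,3], [2,4], [3,4]
  2-simplices (5): [0,1,3], [0,2,3], [0,2,4], [1,2,4], [1,3,4]

so the chain groups are C_0 ≅ Z^5, C_1 ≅ Z^10, C_2 ≅ Z^5.

∂_1: C_1 → C_0 maps an edge to its endpoints' difference, ∂[p,q] = q − p. For instance
  ∂[1,2] = [2] − [1].
As a 5×10 matrix over Z this has rank 4, with invariant factors (1,1,1,1).

∂_2: C_2 → C_1 acts by ∂[p,q,r] = [q,r] − [p,r] + [p,q]. For instance
  ∂[1,2,4] = [2,4] − [1,4] + [1,2],
  ∂[0,2,3] = [2,3] − [0,3] + [0,2].
This gives a 10×5 integer matrix of rank 5; reducing to Smith normal form yields diagonal entries (1,1,1,1,1).

From H_k ≅ ker(∂_k) / im(∂_{k+1}) we obtain:

  H_0: rank C_0 − rank ∂_1 = 5 − 4 = 1, and the invariant factors of ∂_1 are all 1, so H_0 ≅ Z.
  H_1: rank ker ∂_1 − rank ∂_2 = (10 − 4) − 5 = 1, and the invariant factors of ∂_2 are all 1, so H_1 ≅ Z.
  H_2: rank ker ∂_2 − rank ∂_3 = (5 − 5) − 0 = 0, and there is no ∂_3, so H_2 ≅ 0.

(K is a triangulation of the Möbius band.)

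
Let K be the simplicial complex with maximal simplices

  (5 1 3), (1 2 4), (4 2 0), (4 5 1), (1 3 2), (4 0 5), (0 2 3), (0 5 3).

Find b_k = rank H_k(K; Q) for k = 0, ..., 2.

b_0 = 1, b_1 = 0, b_2 = 1.

We work with the vertex ordering 0 < 1 < 2 < 3 < 4 < 5. The simplices of K, each written with vertices in increasing order, are:

  0-simplices (6): [0], [1], [2], [3], [4], [5]
  1-simplices (12): [0,2], [0,3], [0,4], [0,5], [1,2], [1,3], [1,4], [1,5], [2,3], [2,4], [3,5], [4,5]
  2-simplices (8): [0,2,3], [0,2,4], [0,3,5], [0,4,5], [1,2,3], [1,2,4], [1,3,5], [1,4,5]

Hence C_0 ≅ Z^6, C_1 ≅ Z^12, C_2 ≅ Z^8.

∂_1: C_1 → C_0 sends each edge [p,q] (with p < q) to q − p. For instance
  ∂[1,3] = [3] − [1].
The resulting 6×12 matrix has rank 5, and its Smith normal form has invariant factors (1,1,1,1,1).

Boundary ∂_2: C_2 → C_1 maps a triangle to the signed sum of its edges. For instance
  ∂[1,4,5] = [4,5] − [1,5] + [1,4],
  ∂[1,3,5] = [3,5] − [1,5] + [1,3].
The 12×8 boundary matrix has rank 7 and Smith normal form diag(1,1,1,1,1,1,1).

From H_k ≅ ker(∂_k) / im(∂_{k+1}) we obtain:

  H_0: rank C_0 − rank ∂_1 = 6 − 5 = 1, and the invariant factors of ∂_1 are all 1, so H_0 ≅ Z.
  H_1: rank ker ∂_1 − rank ∂_2 = (12 − 5) − 7 = 0, and the invariant factors of ∂_2 are all 1, so H_1 ≅ 0.
  H_2: rank ker ∂_2 − rank ∂_3 = (8 − 7) − 0 = 1, and there is no ∂_3, so H_2 ≅ Z.

As a check, the Euler characteristic is 6 − 12 + 8 = 2, which agrees with 1 − 0 + 1 = 2.

Hence the Betti numbers are b_0 = 1, b_1 = 0, b_2 = 1.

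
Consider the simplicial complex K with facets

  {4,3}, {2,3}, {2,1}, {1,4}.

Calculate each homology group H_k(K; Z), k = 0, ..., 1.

H_0 = Z,  H_1 = Z.

We work with the vertex ordering 1 < 2 < 3 < 4. The simplices of K, each written with vertices in increasing order, are:

  0-simplices (4): [1], [2], [3], [4]
  1-simplices (4): [1,2], [1,4], [2,3], [3,4]

so the chain groups are C_0 ≅ Z^4, C_1 ≅ Z^4.

Boundary ∂_1: C_1 → C_0 is given by ∂[p,q] = [q] − [p].
The resulting 4×4 matrix has rank 3, and its Smith normal form has invariant factors (1,1,1).

From H_k ≅ ker(∂_k) / im(∂_{k+1}) we obtain:

  H_0: rank C_0 − rank ∂_1 = 4 − 3 = 1, and the invariant factors of ∂_1 are all 1, so H_0 ≅ Z.
  H_1: rank ker ∂_1 − rank ∂_2 = (4 − 3) − 0 = 1, and there is no ∂_2, so H_1 ≅ Z.

As a check, the Euler characteristic is 4 − 4 = 0, which agrees with 1 − 1 = 0.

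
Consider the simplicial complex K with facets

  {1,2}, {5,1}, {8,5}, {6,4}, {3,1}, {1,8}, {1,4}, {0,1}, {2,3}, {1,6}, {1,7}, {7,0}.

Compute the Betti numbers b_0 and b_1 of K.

b_0 = 1, b_1 = 4.

We work with the vertex ordering 0 < 1 < 2 < 3 < 4 < 5 < 6 < 7 < 8. The simplices of K, each written with vertices in increasing order, are:

  0-simplices (9): [0], [1], [2], [3], [4], [5], [6], [7], [8]
  1-simplices (12): [0,1], [0,7], [1,2], [1,3], [1,4], [1,5], [1,6], [1,7], [1,8], [2,3], [4,6], [5,8]

so the chain groups are C_0 ≅ Z^9, C_1 ≅ Z^12.

The boundary map ∂_1: C_1 → C_0 sends each edge [p,q] (with p < q) to q − p. For instance
  ∂[1,4] = [4] − [1].
This gives a 9×12 integer matrix of rank 8; reducing to Smith normal form yields diagonal entries (1,1,1,1,1,1,1,1).

Now H_k = ker ∂_k / im ∂_{k+1}, so:

  H_0: rank C_0 − rank ∂_1 = 9 − 8 = 1, and the invariant factors of ∂_1 are all 1, so H_0 = Z.
  H_1: rank ker ∂_1 − rank ∂_2 = (12 − 8) − 0 = 4, and there is no ∂_2, so H_1 = Z^4.

Hence the Betti numbers are b_0 = 1, b_1 = 4.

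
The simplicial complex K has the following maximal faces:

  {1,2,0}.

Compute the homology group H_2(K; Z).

We work with the vertex ordering 0 < 1 < 2. The simplices of K, each written with vertices in increasing order, are:

  0-simplices (3): [0], [1], [2]
  1-simplices (3): [0,1], [0,2], [1,2]
  2-simplices (1): [0,1,2]

giving chain groups C_0 ≅ Z^3, C_1 ≅ Z^3, C_2 ≅ Z^1.

∂_1: C_1 → C_0 maps an edge to its endpoints' difference, ∂[p,q] = q − p. For instance
  ∂[0,1] = [1] − [0].
The resulting 3×3 matrix has rank 2, and its Smith normal form has invariant factors (1,1).

Boundary ∂_2: C_2 → C_1 sends each 2-simplex [p,q,r] to [q,r] − [p,r] + [p,q]. For instance
  ∂[0,1,2] = [1,2] − [0,2] + [0,1].
The 3×1 boundary matrix has rank 1 and Smith normal form diag(1).

Reading off H_k = ker ∂_k / im ∂_{k+1}:

  H_2: rank ker ∂_2 − rank ∂_3 = (1 − 1) − 0 = 0, and there is no ∂_3, so H_2 = 0.

(K is a triangulation of the 2-simplex.)

H_2 = 0.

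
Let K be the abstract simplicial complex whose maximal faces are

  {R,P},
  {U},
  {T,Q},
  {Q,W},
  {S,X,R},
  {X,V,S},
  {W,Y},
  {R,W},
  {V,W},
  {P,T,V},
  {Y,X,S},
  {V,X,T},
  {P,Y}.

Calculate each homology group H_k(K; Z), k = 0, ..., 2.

H_0 ≅ Z^2,  H_1 ≅ Z^5,  H_2 = 0.

Fix the vertex order P < Q < R < S < T < U < V < W < X < Y and write every simplex with vertices in increasing order. Then dim K = 2 and the simplices of K are:

  0-simplices (10): P, Q, R, S, T, U, V, W, X, Y
  1-simplices (18): PR, PT, PV, PY, QT, QW, RS, RW, RX, SV, SX, SY, TV, TX, VW, VX, WY, XY
  2-simplices (5): PTV, RSX, SVX, SXY, TVX

giving chain groups C_0 ≅ Z^10, C_1 ≅ Z^18, C_2 ≅ Z^5.

Boundary ∂_1: C_1 → C_0 sends each edge [p,q] (with p < q) to q − p.
As a 10×18 matrix over Z this has rank 8, with invariant factors (1,1,1,1,1,1,1,1).

The boundary map ∂_2: C_2 → C_1 maps a triangle to the signed sum of its edges. For instance
  ∂PTV = TV − PV + PT,
  ∂SXY = XY − SY + SX.
This gives a 18×5 integer matrix of rank 5; reducing to Smith normal form yields diagonal entries (1,1,1,1,1).

Reading off H_k = ker ∂_k / im ∂_{k+1}:

  H_0: rank C_0 − rank ∂_1 = 10 − 8 = 2, and the invariant factors of ∂_1 are all 1, so H_0 ≅ Z^2.
  H_1: rank ker ∂_1 − rank ∂_2 = (18 − 8) − 5 = 5, and the invariant factors of ∂_2 are all 1, so H_1 ≅ Z^5.
  H_2: rank ker ∂_2 − rank ∂_3 = (5 − 5) − 0 = 0, and there is no ∂_3, so H_2 ≅ 0.

As a check, the Euler characteristic is 10 − 18 + 5 = -3, which agrees with 2 − 5 + 0 = -3.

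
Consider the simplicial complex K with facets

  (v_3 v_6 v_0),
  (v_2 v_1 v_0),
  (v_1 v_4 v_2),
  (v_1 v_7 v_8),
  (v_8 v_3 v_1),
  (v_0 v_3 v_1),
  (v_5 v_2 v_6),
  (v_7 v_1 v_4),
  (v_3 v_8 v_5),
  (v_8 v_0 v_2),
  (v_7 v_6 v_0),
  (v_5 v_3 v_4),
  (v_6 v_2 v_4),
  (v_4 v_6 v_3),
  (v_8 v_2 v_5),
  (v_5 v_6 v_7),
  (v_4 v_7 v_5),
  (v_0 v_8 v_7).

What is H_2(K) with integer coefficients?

We work with the vertex ordering v_0 < v_1 < v_2 < v_3 < v_4 < v_5 < v_6 < v_7 < v_8. The simplices of K, each written with vertices in increasing order, are:

  0-simplices (9): [v_0], [v_1], [v_2], [v_3], [v_4], [v_5], [v_6], [v_7], [v_8]
  1-simplices (27): (27 of them)
  2-simplices (18): (18 of them)

Hence C_0 ≅ Z^9, C_1 ≅ Z^27, C_2 ≅ Z^18.

The boundary map ∂_1: C_1 → C_0 is given by ∂[p,q] = [q] − [p]. For instance
  ∂[v_3,v_6] = [v_6] − [v_3].
The 9×27 boundary matrix has rank 8 and Smith normal form diag(1,1,1,1,1,1,1,1).

∂_2: C_2 → C_1 maps a triangle to the signed sum of its edges. For instance
  ∂[v_3,v_4,v_5] = [v_4,v_5] − [v_3,v_5] + [v_3,v_4],
  ∂[v_0,v_3,v_6] = [v_3,v_6] − [v_0,v_6] + [v_0,v_3].
This gives a 27×18 integer matrix of rank 18; reducing to Smith normal form yields diagonal entries (1,1,1,1,1,1,1,1,1,1,1,1,1,1,1,1,1,2).

Reading off H_k = ker ∂_k / im ∂_{k+1}:

  H_2: rank ker ∂_2 − rank ∂_3 = (18 − 18) − 0 = 0, and there is no ∂_3, so H_2 = 0.

(K is a triangulation of the Klein bottle.)

H_2 = 0.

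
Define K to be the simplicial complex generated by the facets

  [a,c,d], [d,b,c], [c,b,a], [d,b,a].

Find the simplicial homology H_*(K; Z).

Fix the vertex order a < b < c < d and write every simplex with vertices in increasing order. Then dim K = 2 and the simplices of K are:

  0-simplices (4): a, b, c, d
  1-simplices (6): ab, ac, ad, bc, bd, cd
  2-simplices (4): abc, abd, acd, bcd

so the chain groups are C_0 ≅ Z^4, C_1 ≅ Z^6, C_2 ≅ Z^4.

∂_1: C_1 → C_0 maps an edge to its endpoints' difference, ∂[p,q] = q − p. For instance
  ∂bd = d − b.
The resulting 4×6 matrix has rank 3, and its Smith normal form has invariant factors (1,1,1).

Boundary ∂_2: C_2 → C_1 sends each 2-simplex [p,q,r] to [q,r] − [p,r] + [p,q]. For instance
  ∂abd = bd − ad + ab,
  ∂bcd = cd − bd + bc.
This gives a 6×4 integer matrix of rank 3; reducing to Smith normal form yields diagonal entries (1,1,1).

Reading off H_k = ker ∂_k / im ∂_{k+1}:

  H_0: rank C_0 − rank ∂_1 = 4 − 3 = 1, and the invariant factors of ∂_1 are all 1, so H_0 ≅ Z.
  H_1: rank ker ∂_1 − rank ∂_2 = (6 − 3) − 3 = 0, and the invariant factors of ∂_2 are all 1, so H_1 ≅ 0.
  H_2: rank ker ∂_2 − rank ∂_3 = (4 − 3) − 0 = 1, and there is no ∂_3, so H_2 ≅ Z.

H_0 ≅ Z,  H_1 = 0,  H_2 ≅ Z.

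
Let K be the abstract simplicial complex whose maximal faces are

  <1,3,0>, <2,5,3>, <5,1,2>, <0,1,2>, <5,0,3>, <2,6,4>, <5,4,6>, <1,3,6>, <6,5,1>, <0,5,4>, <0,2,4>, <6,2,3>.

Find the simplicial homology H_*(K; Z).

H_0 ≅ Z,  H_1 ≅ Z/2,  H_2 = 0.

We work with the vertex ordering 0 < 1 < 2 < 3 < 4 < 5 < 6. The simplices of K, each written with vertices in increasing order, are:

  0-simplices (7): [0], [1], [2], [3], [4], [5], [6]
  1-simplices (18): [0,1], [0,2], [0,3], [0,4], [0,5], [1,2], [1,3], [1,5], [1,6], [2,3], [2,4], [2,5], [2,6], [3,5], [3,6], [4,5], [4,6], [5,6]
  2-simplices (12): [0,1,2], [0,1,3], [0,2,4], [0,3,5], [0,4,5], [1,2,5], [1,3,6], [1,5,6], [2,3,5], [2,3,6], [2,4,6], [4,5,6]

so the chain groups are C_0 ≅ Z^7, C_1 ≅ Z^18, C_2 ≅ Z^12.

Boundary ∂_1: C_1 → C_0 sends each edge [p,q] (with p < q) to q − p. For instance
  ∂[0,3] = [3] − [0].
The resulting 7×18 matrix has rank 6, and its Smith normal form has invariant factors (1,1,1,1,1,1).

Boundary ∂_2: C_2 → C_1 sends each 2-simplex [p,q,r] to [q,r] − [p,r] + [p,q]. For instance
  ∂[0,2,4] = [2,4] − [0,4] + [0,2],
  ∂[0,1,2] = [1,2] − [0,2] + [0,1].
The 18×12 boundary matrix has rank 12 and Smith normal form diag(1,1,1,1,1,1,1,1,1,1,1,2).

Computing H_k = (kernel of ∂_k) / (image of ∂_{k+1}):

  H_0: rank C_0 − rank ∂_1 = 7 − 6 = 1, and the invariant factors of ∂_1 are all 1, so H_0 = Z.
  H_1: rank ker ∂_1 − rank ∂_2 = (18 − 6) − 12 = 0, and ∂_2 has invariant factor 2 > 1, so H_1 = Z/2.
  H_2: rank ker ∂_2 − rank ∂_3 = (12 − 12) − 0 = 0, and there is no ∂_3, so H_2 = 0.

As a check, the Euler characteristic is 7 − 18 + 12 = 1, which agrees with 1 − 0 + 0 = 1.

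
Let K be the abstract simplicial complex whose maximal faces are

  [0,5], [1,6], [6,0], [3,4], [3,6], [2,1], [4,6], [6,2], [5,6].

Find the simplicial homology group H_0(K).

H_0 = Z.

Fix the vertex order 0 < 1 < 2 < 3 < 4 < 5 < 6 and write every simplex with vertices in increasing order. Then dim K = 1 and the simplices of K are:

  0-simplices (7): [0], [1], [2], [3], [4], [5], [6]
  1-simplices (9): [0,5], [0,6], [1,2], [1,6], [2,6], [3,4], [3,6], [4,6], [5,6]

so the chain groups are C_0 ≅ Z^7, C_1 ≅ Z^9.

∂_1: C_1 → C_0 maps an edge to its endpoints' difference, ∂[p,q] = q − p.
The resulting 7×9 matrix has rank 6, and its Smith normal form has invariant factors (1,1,1,1,1,1).

Computing H_k = (kernel of ∂_k) / (image of ∂_{k+1}):

  H_0: rank C_0 − rank ∂_1 = 7 − 6 = 1, and the invariant factors of ∂_1 are all 1, so H_0 = Z.

(K is a triangulation of a wedge of 3 circles.)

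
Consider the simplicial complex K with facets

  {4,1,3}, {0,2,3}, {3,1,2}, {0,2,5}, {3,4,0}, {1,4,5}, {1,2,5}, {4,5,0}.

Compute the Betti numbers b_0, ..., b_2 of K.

Fix the vertex order 0 < 1 < 2 < 3 < 4 < 5 and write every simplex with vertices in increasing order. Then dim K = 2 and the simplices of K are:

  0-simplices (6): [0], [1], [2], [3], [4], [5]
  1-simplices (12): [0,2], [0,3], [0,4], [0,5], [1,2], [1,3], [1,4], [1,5], [2,3], [2,5], [3,4], [4,5]
  2-simplices (8): [0,2,3], [0,2,5], [0,3,4], [0,4,5], [1,2,3], [1,2,5], [1,3,4], [1,4,5]

so the chain groups are C_0 ≅ Z^6, C_1 ≅ Z^12, C_2 ≅ Z^8.

Boundary ∂_1: C_1 → C_0 is given by ∂[p,q] = [q] − [p].
This gives a 6×12 integer matrix of rank 5; reducing to Smith normal form yields diagonal entries (1,1,1,1,1).

The boundary map ∂_2: C_2 → C_1 sends each 2-simplex [p,q,r] to [q,r] − [p,r] + [p,q]. For instance
  ∂[0,2,5] = [2,5] − [0,5] + [0,2],
  ∂[0,4,5] = [4,5] − [0,5] + [0,4].
The resulting 12×8 matrix has rank 7, and its Smith normal form has invariant factors (1,1,1,1,1,1,1).

Computing H_k = (kernel of ∂_k) / (image of ∂_{k+1}):

  H_0: rank C_0 − rank ∂_1 = 6 − 5 = 1, and the invariant factors of ∂_1 are all 1, so H_0 = Z.
  H_1: rank ker ∂_1 − rank ∂_2 = (12 − 5) − 7 = 0, and the invariant factors of ∂_2 are all 1, so H_1 = 0.
  H_2: rank ker ∂_2 − rank ∂_3 = (8 − 7) − 0 = 1, and there is no ∂_3, so H_2 = Z.

As a check, the Euler characteristic is 6 − 12 + 8 = 2, which agrees with 1 − 0 + 1 = 2.

Hence the Betti numbers are b_0 = 1, b_1 = 0, b_2 = 1.

b_0 = 1, b_1 = 0, b_2 = 1.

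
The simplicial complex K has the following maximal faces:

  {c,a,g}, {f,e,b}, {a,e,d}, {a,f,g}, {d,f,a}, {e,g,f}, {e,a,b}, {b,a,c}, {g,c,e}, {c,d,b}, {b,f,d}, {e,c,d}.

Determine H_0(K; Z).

Order the vertices as a < b < c < d < e < f < g. Listing each simplex with vertices in this order, K has dimension 2 with simplices:

  0-simplices (7): a, b, c, d, e, f, g
  1-simplices (18): ab, ac, ad, ae, af, ag, bc, bd, be, bf, cd, ce, cg, de, df, ef, eg, fg
  2-simplices (12): abc, abe, acg, ade, adf, afg, bcd, bdf, bef, cde, ceg, efg

Hence C_0 ≅ Z^7, C_1 ≅ Z^18, C_2 ≅ Z^12.

∂_1: C_1 → C_0 is given by ∂[p,q] = [q] − [p]. For instance
  ∂ef = f − e.
This gives a 7×18 integer matrix of rank 6; reducing to Smith normal form yields diagonal entries (1,1,1,1,1,1).

Boundary ∂_2: C_2 → C_1 sends each 2-simplex [p,q,r] to [q,r] − [p,r] + [p,q]. For instance
  ∂ade = de − ae + ad,
  ∂acg = cg − ag + ac.
The resulting 18×12 matrix has rank 12, and its Smith normal form has invariant factors (1,1,1,1,1,1,1,1,1,1,1,2).

From H_k ≅ ker(∂_k) / im(∂_{k+1}) we obtain:

  H_0: rank C_0 − rank ∂_1 = 7 − 6 = 1, and the invariant factors of ∂_1 are all 1, so H_0 = Z.

(K is a triangulation of the real projective plane RP^2.)

H_0 = Z.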